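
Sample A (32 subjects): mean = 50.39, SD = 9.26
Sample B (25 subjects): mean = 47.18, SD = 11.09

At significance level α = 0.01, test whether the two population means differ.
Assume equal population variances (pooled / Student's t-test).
Student's two-sample t-test (equal variances):
H₀: μ₁ = μ₂
H₁: μ₁ ≠ μ₂
df = n₁ + n₂ - 2 = 55
Pooled variance s_p² = [(n₁-1)s₁² + (n₂-1)s₂²] / (n₁ + n₂ - 2) = [(31)(9.26²) + (24)(11.09²)] / 55 = 101.9980
SE = √(s_p²(1/n₁ + 1/n₂)) = √(101.9980 × (1/32 + 1/25)) = 2.6958
t = (x̄₁ - x̄₂) / SE = (50.39 - 47.18) / 2.6958 = 3.21 / 2.6958 = 1.191
p-value = 0.2389

Since p-value > α = 0.01, we fail to reject H₀.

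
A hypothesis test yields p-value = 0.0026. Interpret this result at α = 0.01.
Since p = 0.0026 < α = 0.01, reject H₀.
There is sufficient evidence to reject the null hypothesis; the result is statistically significant at the 0.01 level.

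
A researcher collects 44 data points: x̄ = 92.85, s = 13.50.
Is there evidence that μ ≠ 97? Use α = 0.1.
One-sample t-test:
H₀: μ = 97
H₁: μ ≠ 97
df = n - 1 = 43
t = (x̄ - μ₀) / (s/√n) = (92.85 - 97) / (13.50/√44) = -2.039
p-value = 0.0476

Since p-value < α = 0.1, we reject H₀.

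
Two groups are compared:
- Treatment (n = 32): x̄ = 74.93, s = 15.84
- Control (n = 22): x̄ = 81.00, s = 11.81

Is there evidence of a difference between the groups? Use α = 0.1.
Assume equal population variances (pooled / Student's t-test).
Student's two-sample t-test (equal variances):
H₀: μ₁ = μ₂
H₁: μ₁ ≠ μ₂
df = n₁ + n₂ - 2 = 52
Pooled variance s_p² = [(n₁-1)s₁² + (n₂-1)s₂²] / (n₁ + n₂ - 2) = [(31)(15.84²) + (21)(11.81²)] / 52 = 205.9052
SE = √(s_p²(1/n₁ + 1/n₂)) = √(205.9052 × (1/32 + 1/22)) = 3.9741
t = (x̄₁ - x̄₂) / SE = (74.93 - 81.00) / 3.9741 = -6.07 / 3.9741 = -1.527
p-value = 0.1327

Since p-value > α = 0.1, we fail to reject H₀.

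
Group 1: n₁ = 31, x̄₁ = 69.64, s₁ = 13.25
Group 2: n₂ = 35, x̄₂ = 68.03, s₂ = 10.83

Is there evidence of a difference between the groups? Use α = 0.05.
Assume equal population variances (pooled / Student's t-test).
Student's two-sample t-test (equal variances):
H₀: μ₁ = μ₂
H₁: μ₁ ≠ μ₂
df = n₁ + n₂ - 2 = 64
Pooled variance s_p² = [(n₁-1)s₁² + (n₂-1)s₂²] / (n₁ + n₂ - 2) = [(30)(13.25²) + (34)(10.83²)] / 64 = 144.6046
SE = √(s_p²(1/n₁ + 1/n₂)) = √(144.6046 × (1/31 + 1/35)) = 2.9658
t = (x̄₁ - x̄₂) / SE = (69.64 - 68.03) / 2.9658 = 1.61 / 2.9658 = 0.543
p-value = 0.5891

Since p-value > α = 0.05, we fail to reject H₀.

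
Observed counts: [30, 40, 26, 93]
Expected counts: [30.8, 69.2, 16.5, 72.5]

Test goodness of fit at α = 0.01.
Chi-square goodness of fit test:
H₀: observed counts match expected distribution
H₁: observed counts differ from expected distribution
df = k - 1 = 3
χ² = Σ(O - E)²/E
   = (30 - 30.8)²/30.8 + (40 - 69.2)²/69.2 + (26 - 16.5)²/16.5 + (93 - 72.5)²/72.5
   = 0.021 + 12.321 + 5.470 + 5.797
   = 23.61
p-value < 0.0001

Since p-value < α = 0.01, we reject H₀.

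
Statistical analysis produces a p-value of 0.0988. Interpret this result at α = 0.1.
Since p = 0.0988 < α = 0.1, reject H₀.
There is sufficient evidence to reject the null hypothesis; the result is statistically significant at the 0.1 level.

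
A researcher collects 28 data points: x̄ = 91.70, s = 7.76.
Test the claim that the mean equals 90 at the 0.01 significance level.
One-sample t-test:
H₀: μ = 90
H₁: μ ≠ 90
df = n - 1 = 27
t = (x̄ - μ₀) / (s/√n) = (91.70 - 90) / (7.76/√28) = 1.159
p-value = 0.2565

Since p-value > α = 0.01, we fail to reject H₀.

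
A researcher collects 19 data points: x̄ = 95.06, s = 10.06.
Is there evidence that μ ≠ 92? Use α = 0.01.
One-sample t-test:
H₀: μ = 92
H₁: μ ≠ 92
df = n - 1 = 18
t = (x̄ - μ₀) / (s/√n) = (95.06 - 92) / (10.06/√19) = 1.326
p-value = 0.2015

Since p-value > α = 0.01, we fail to reject H₀.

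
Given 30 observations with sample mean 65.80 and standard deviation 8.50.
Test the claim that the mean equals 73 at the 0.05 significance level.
One-sample t-test:
H₀: μ = 73
H₁: μ ≠ 73
df = n - 1 = 29
t = (x̄ - μ₀) / (s/√n) = (65.80 - 73) / (8.50/√30) = -4.640
p-value = 0.0001

Since p-value < α = 0.05, we reject H₀.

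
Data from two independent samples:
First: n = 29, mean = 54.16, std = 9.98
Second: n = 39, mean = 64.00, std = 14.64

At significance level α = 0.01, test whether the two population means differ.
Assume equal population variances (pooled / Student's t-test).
Student's two-sample t-test (equal variances):
H₀: μ₁ = μ₂
H₁: μ₁ ≠ μ₂
df = n₁ + n₂ - 2 = 66
Pooled variance s_p² = [(n₁-1)s₁² + (n₂-1)s₂²] / (n₁ + n₂ - 2) = [(28)(9.98²) + (38)(14.64²)] / 66 = 165.6566
SE = √(s_p²(1/n₁ + 1/n₂)) = √(165.6566 × (1/29 + 1/39)) = 3.1559
t = (x̄₁ - x̄₂) / SE = (54.16 - 64.00) / 3.1559 = -9.84 / 3.1559 = -3.118
p-value = 0.0027

Since p-value < α = 0.01, we reject H₀.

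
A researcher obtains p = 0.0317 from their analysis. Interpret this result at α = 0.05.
Since p = 0.0317 < α = 0.05, reject H₀.
There is sufficient evidence to reject the null hypothesis; the result is statistically significant at the 0.05 level.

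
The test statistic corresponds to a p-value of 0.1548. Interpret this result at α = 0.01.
Since p = 0.1548 > α = 0.01, fail to reject H₀.
There is insufficient evidence to reject the null hypothesis; the result is not statistically significant at the 0.01 level.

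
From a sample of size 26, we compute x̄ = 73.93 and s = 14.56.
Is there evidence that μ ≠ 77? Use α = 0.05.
One-sample t-test:
H₀: μ = 77
H₁: μ ≠ 77
df = n - 1 = 25
t = (x̄ - μ₀) / (s/√n) = (73.93 - 77) / (14.56/√26) = -1.075
p-value = 0.2926

Since p-value > α = 0.05, we fail to reject H₀.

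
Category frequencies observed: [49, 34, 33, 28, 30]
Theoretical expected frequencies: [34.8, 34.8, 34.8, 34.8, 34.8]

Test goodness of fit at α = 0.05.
Chi-square goodness of fit test:
H₀: observed counts match expected distribution
H₁: observed counts differ from expected distribution
df = k - 1 = 4
χ² = Σ(O - E)²/E
   = (49 - 34.8)²/34.8 + (34 - 34.8)²/34.8 + (33 - 34.8)²/34.8 + (28 - 34.8)²/34.8 + (30 - 34.8)²/34.8
   = 5.794 + 0.018 + 0.093 + 1.329 + 0.662
   = 7.90
p-value = 0.0954

Since p-value > α = 0.05, we fail to reject H₀.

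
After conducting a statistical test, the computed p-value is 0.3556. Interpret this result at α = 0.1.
Since p = 0.3556 > α = 0.1, fail to reject H₀.
There is insufficient evidence to reject the null hypothesis; the result is not statistically significant at the 0.1 level.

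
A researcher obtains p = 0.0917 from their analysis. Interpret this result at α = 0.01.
Since p = 0.0917 > α = 0.01, fail to reject H₀.
There is insufficient evidence to reject the null hypothesis; the result is not statistically significant at the 0.01 level.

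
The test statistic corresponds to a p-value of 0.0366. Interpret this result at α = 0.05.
Since p = 0.0366 < α = 0.05, reject H₀.
There is sufficient evidence to reject the null hypothesis; the result is statistically significant at the 0.05 level.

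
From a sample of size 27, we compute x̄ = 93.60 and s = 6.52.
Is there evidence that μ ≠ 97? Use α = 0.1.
One-sample t-test:
H₀: μ = 97
H₁: μ ≠ 97
df = n - 1 = 26
t = (x̄ - μ₀) / (s/√n) = (93.60 - 97) / (6.52/√27) = -2.710
p-value = 0.0118

Since p-value < α = 0.1, we reject H₀.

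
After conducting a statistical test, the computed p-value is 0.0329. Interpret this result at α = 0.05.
Since p = 0.0329 < α = 0.05, reject H₀.
There is sufficient evidence to reject the null hypothesis; the result is statistically significant at the 0.05 level.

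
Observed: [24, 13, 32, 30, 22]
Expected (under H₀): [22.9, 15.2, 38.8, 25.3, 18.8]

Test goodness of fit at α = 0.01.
Chi-square goodness of fit test:
H₀: observed counts match expected distribution
H₁: observed counts differ from expected distribution
df = k - 1 = 4
χ² = Σ(O - E)²/E
   = (24 - 22.9)²/22.9 + (13 - 15.2)²/15.2 + (32 - 38.8)²/38.8 + (30 - 25.3)²/25.3 + (22 - 18.8)²/18.8
   = 0.053 + 0.318 + 1.192 + 0.873 + 0.545
   = 2.98
p-value = 0.5610

Since p-value > α = 0.01, we fail to reject H₀.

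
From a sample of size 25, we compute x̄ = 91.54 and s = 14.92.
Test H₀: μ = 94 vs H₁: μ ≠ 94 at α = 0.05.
One-sample t-test:
H₀: μ = 94
H₁: μ ≠ 94
df = n - 1 = 24
t = (x̄ - μ₀) / (s/√n) = (91.54 - 94) / (14.92/√25) = -0.824
p-value = 0.4178

Since p-value > α = 0.05, we fail to reject H₀.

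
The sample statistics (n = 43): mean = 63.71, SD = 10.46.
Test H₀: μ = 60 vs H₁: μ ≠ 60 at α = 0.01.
One-sample t-test:
H₀: μ = 60
H₁: μ ≠ 60
df = n - 1 = 42
t = (x̄ - μ₀) / (s/√n) = (63.71 - 60) / (10.46/√43) = 2.326
p-value = 0.0249

Since p-value > α = 0.01, we fail to reject H₀.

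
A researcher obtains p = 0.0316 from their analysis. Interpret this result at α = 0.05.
Since p = 0.0316 < α = 0.05, reject H₀.
There is sufficient evidence to reject the null hypothesis; the result is statistically significant at the 0.05 level.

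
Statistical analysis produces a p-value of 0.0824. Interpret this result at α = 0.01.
Since p = 0.0824 > α = 0.01, fail to reject H₀.
There is insufficient evidence to reject the null hypothesis; the result is not statistically significant at the 0.01 level.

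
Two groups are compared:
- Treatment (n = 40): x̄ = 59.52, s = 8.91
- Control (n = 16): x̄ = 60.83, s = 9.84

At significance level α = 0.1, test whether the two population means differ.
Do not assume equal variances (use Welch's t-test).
Welch's two-sample t-test:
H₀: μ₁ = μ₂
H₁: μ₁ ≠ μ₂
s₁²/n₁ = 8.91²/40 = 1.9847,  s₂²/n₂ = 9.84²/16 = 6.0516
SE = √(s₁²/n₁ + s₂²/n₂) = √(1.9847 + 6.0516) = 2.8348
df (Welch-Satterthwaite) = (s₁²/n₁ + s₂²/n₂)² / [(s₁²/n₁)²/(n₁-1) + (s₂²/n₂)²/(n₂-1)] ≈ 25.40
t = (x̄₁ - x̄₂) / SE = (59.52 - 60.83) / 2.8348 = -1.31 / 2.8348 = -0.462
p-value = 0.6479

Since p-value > α = 0.1, we fail to reject H₀.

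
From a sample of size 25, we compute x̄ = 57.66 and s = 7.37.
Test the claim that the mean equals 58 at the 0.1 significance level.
One-sample t-test:
H₀: μ = 58
H₁: μ ≠ 58
df = n - 1 = 24
t = (x̄ - μ₀) / (s/√n) = (57.66 - 58) / (7.37/√25) = -0.231
p-value = 0.8195

Since p-value > α = 0.1, we fail to reject H₀.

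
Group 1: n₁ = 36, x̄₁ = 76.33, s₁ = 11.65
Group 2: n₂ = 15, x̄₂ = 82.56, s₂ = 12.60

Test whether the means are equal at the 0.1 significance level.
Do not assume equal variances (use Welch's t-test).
Welch's two-sample t-test:
H₀: μ₁ = μ₂
H₁: μ₁ ≠ μ₂
s₁²/n₁ = 11.65²/36 = 3.7701,  s₂²/n₂ = 12.60²/15 = 10.5840
SE = √(s₁²/n₁ + s₂²/n₂) = √(3.7701 + 10.5840) = 3.7887
df (Welch-Satterthwaite) = (s₁²/n₁ + s₂²/n₂)² / [(s₁²/n₁)²/(n₁-1) + (s₂²/n₂)²/(n₂-1)] ≈ 24.51
t = (x̄₁ - x̄₂) / SE = (76.33 - 82.56) / 3.7887 = -6.23 / 3.7887 = -1.644
p-value = 0.1129

Since p-value > α = 0.1, we fail to reject H₀.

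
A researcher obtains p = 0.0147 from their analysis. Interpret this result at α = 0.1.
Since p = 0.0147 < α = 0.1, reject H₀.
There is sufficient evidence to reject the null hypothesis; the result is statistically significant at the 0.1 level.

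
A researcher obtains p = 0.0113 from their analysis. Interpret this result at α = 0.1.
Since p = 0.0113 < α = 0.1, reject H₀.
There is sufficient evidence to reject the null hypothesis; the result is statistically significant at the 0.1 level.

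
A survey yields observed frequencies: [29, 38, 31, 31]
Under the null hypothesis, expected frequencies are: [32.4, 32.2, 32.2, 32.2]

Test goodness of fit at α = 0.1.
Chi-square goodness of fit test:
H₀: observed counts match expected distribution
H₁: observed counts differ from expected distribution
df = k - 1 = 3
χ² = Σ(O - E)²/E
   = (29 - 32.4)²/32.4 + (38 - 32.2)²/32.2 + (31 - 32.2)²/32.2 + (31 - 32.2)²/32.2
   = 0.357 + 1.045 + 0.045 + 0.045
   = 1.49
p-value = 0.6844

Since p-value > α = 0.1, we fail to reject H₀.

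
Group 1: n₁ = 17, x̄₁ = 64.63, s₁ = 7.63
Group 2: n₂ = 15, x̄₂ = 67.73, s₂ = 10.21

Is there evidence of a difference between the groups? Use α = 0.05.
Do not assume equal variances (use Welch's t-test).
Welch's two-sample t-test:
H₀: μ₁ = μ₂
H₁: μ₁ ≠ μ₂
s₁²/n₁ = 7.63²/17 = 3.4245,  s₂²/n₂ = 10.21²/15 = 6.9496
SE = √(s₁²/n₁ + s₂²/n₂) = √(3.4245 + 6.9496) = 3.2209
df (Welch-Satterthwaite) = (s₁²/n₁ + s₂²/n₂)² / [(s₁²/n₁)²/(n₁-1) + (s₂²/n₂)²/(n₂-1)] ≈ 25.73
t = (x̄₁ - x̄₂) / SE = (64.63 - 67.73) / 3.2209 = -3.10 / 3.2209 = -0.962
p-value = 0.3448

Since p-value > α = 0.05, we fail to reject H₀.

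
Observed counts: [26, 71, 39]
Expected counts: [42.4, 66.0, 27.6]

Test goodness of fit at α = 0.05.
Chi-square goodness of fit test:
H₀: observed counts match expected distribution
H₁: observed counts differ from expected distribution
df = k - 1 = 2
χ² = Σ(O - E)²/E
   = (26 - 42.4)²/42.4 + (71 - 66.0)²/66.0 + (39 - 27.6)²/27.6
   = 6.343 + 0.379 + 4.709
   = 11.43
p-value = 0.0033

Since p-value < α = 0.05, we reject H₀.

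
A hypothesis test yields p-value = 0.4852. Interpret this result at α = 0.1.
Since p = 0.4852 > α = 0.1, fail to reject H₀.
There is insufficient evidence to reject the null hypothesis; the result is not statistically significant at the 0.1 level.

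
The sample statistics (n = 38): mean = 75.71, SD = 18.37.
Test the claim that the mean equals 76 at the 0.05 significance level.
One-sample t-test:
H₀: μ = 76
H₁: μ ≠ 76
df = n - 1 = 37
t = (x̄ - μ₀) / (s/√n) = (75.71 - 76) / (18.37/√38) = -0.097
p-value = 0.9230

Since p-value > α = 0.05, we fail to reject H₀.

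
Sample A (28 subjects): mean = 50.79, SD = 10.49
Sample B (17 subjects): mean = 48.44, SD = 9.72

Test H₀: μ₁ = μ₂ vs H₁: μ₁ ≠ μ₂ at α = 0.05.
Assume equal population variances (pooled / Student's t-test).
Student's two-sample t-test (equal variances):
H₀: μ₁ = μ₂
H₁: μ₁ ≠ μ₂
df = n₁ + n₂ - 2 = 43
Pooled variance s_p² = [(n₁-1)s₁² + (n₂-1)s₂²] / (n₁ + n₂ - 2) = [(27)(10.49²) + (16)(9.72²)] / 43 = 104.2497
SE = √(s_p²(1/n₁ + 1/n₂)) = √(104.2497 × (1/28 + 1/17)) = 3.1394
t = (x̄₁ - x̄₂) / SE = (50.79 - 48.44) / 3.1394 = 2.35 / 3.1394 = 0.749
p-value = 0.4582

Since p-value > α = 0.05, we fail to reject H₀.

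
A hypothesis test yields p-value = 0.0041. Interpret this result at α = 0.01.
Since p = 0.0041 < α = 0.01, reject H₀.
There is sufficient evidence to reject the null hypothesis; the result is statistically significant at the 0.01 level.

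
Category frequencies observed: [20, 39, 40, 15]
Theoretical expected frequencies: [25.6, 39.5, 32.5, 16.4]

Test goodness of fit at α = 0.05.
Chi-square goodness of fit test:
H₀: observed counts match expected distribution
H₁: observed counts differ from expected distribution
df = k - 1 = 3
χ² = Σ(O - E)²/E
   = (20 - 25.6)²/25.6 + (39 - 39.5)²/39.5 + (40 - 32.5)²/32.5 + (15 - 16.4)²/16.4
   = 1.225 + 0.006 + 1.731 + 0.120
   = 3.08
p-value = 0.3792

Since p-value > α = 0.05, we fail to reject H₀.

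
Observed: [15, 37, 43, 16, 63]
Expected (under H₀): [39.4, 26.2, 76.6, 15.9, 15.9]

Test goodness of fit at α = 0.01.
Chi-square goodness of fit test:
H₀: observed counts match expected distribution
H₁: observed counts differ from expected distribution
df = k - 1 = 4
χ² = Σ(O - E)²/E
   = (15 - 39.4)²/39.4 + (37 - 26.2)²/26.2 + (43 - 76.6)²/76.6 + (16 - 15.9)²/15.9 + (63 - 15.9)²/15.9
   = 15.111 + 4.452 + 14.738 + 0.001 + 139.523
   = 173.82
p-value < 0.0001

Since p-value < α = 0.01, we reject H₀.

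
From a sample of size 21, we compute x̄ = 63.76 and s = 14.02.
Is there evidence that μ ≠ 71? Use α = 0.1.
One-sample t-test:
H₀: μ = 71
H₁: μ ≠ 71
df = n - 1 = 20
t = (x̄ - μ₀) / (s/√n) = (63.76 - 71) / (14.02/√21) = -2.366
p-value = 0.0282

Since p-value < α = 0.1, we reject H₀.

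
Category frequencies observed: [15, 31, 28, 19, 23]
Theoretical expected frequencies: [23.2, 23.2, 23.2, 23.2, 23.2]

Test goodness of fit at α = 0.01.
Chi-square goodness of fit test:
H₀: observed counts match expected distribution
H₁: observed counts differ from expected distribution
df = k - 1 = 4
χ² = Σ(O - E)²/E
   = (15 - 23.2)²/23.2 + (31 - 23.2)²/23.2 + (28 - 23.2)²/23.2 + (19 - 23.2)²/23.2 + (23 - 23.2)²/23.2
   = 2.898 + 2.622 + 0.993 + 0.760 + 0.002
   = 7.28
p-value = 0.1220

Since p-value > α = 0.01, we fail to reject H₀.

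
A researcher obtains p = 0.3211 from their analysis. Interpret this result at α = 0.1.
Since p = 0.3211 > α = 0.1, fail to reject H₀.
There is insufficient evidence to reject the null hypothesis; the result is not statistically significant at the 0.1 level.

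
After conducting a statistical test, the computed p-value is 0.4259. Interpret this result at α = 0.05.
Since p = 0.4259 > α = 0.05, fail to reject H₀.
There is insufficient evidence to reject the null hypothesis; the result is not statistically significant at the 0.05 level.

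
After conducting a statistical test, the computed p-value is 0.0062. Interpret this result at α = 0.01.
Since p = 0.0062 < α = 0.01, reject H₀.
There is sufficient evidence to reject the null hypothesis; the result is statistically significant at the 0.01 level.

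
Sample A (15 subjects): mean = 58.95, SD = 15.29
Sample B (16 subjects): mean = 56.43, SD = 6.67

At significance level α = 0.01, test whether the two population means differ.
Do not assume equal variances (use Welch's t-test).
Welch's two-sample t-test:
H₀: μ₁ = μ₂
H₁: μ₁ ≠ μ₂
s₁²/n₁ = 15.29²/15 = 15.5856,  s₂²/n₂ = 6.67²/16 = 2.7806
SE = √(s₁²/n₁ + s₂²/n₂) = √(15.5856 + 2.7806) = 4.2856
df (Welch-Satterthwaite) = (s₁²/n₁ + s₂²/n₂)² / [(s₁²/n₁)²/(n₁-1) + (s₂²/n₂)²/(n₂-1)] ≈ 18.88
t = (x̄₁ - x̄₂) / SE = (58.95 - 56.43) / 4.2856 = 2.52 / 4.2856 = 0.588
p-value = 0.5635

Since p-value > α = 0.01, we fail to reject H₀.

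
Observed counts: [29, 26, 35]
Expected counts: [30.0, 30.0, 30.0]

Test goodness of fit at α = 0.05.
Chi-square goodness of fit test:
H₀: observed counts match expected distribution
H₁: observed counts differ from expected distribution
df = k - 1 = 2
χ² = Σ(O - E)²/E
   = (29 - 30.0)²/30.0 + (26 - 30.0)²/30.0 + (35 - 30.0)²/30.0
   = 0.033 + 0.533 + 0.833
   = 1.40
p-value = 0.4966

Since p-value > α = 0.05, we fail to reject H₀.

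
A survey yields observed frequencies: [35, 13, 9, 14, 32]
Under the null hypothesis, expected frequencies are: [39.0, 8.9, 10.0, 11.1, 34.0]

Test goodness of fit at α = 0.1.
Chi-square goodness of fit test:
H₀: observed counts match expected distribution
H₁: observed counts differ from expected distribution
df = k - 1 = 4
χ² = Σ(O - E)²/E
   = (35 - 39.0)²/39.0 + (13 - 8.9)²/8.9 + (9 - 10.0)²/10.0 + (14 - 11.1)²/11.1 + (32 - 34.0)²/34.0
   = 0.410 + 1.889 + 0.100 + 0.758 + 0.118
   = 3.27
p-value = 0.5130

Since p-value > α = 0.1, we fail to reject H₀.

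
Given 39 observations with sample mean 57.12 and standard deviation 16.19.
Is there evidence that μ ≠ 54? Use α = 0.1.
One-sample t-test:
H₀: μ = 54
H₁: μ ≠ 54
df = n - 1 = 38
t = (x̄ - μ₀) / (s/√n) = (57.12 - 54) / (16.19/√39) = 1.203
p-value = 0.2362

Since p-value > α = 0.1, we fail to reject H₀.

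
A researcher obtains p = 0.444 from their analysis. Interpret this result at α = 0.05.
Since p = 0.444 > α = 0.05, fail to reject H₀.
There is insufficient evidence to reject the null hypothesis; the result is not statistically significant at the 0.05 level.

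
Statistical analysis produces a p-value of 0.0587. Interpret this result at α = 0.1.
Since p = 0.0587 < α = 0.1, reject H₀.
There is sufficient evidence to reject the null hypothesis; the result is statistically significant at the 0.1 level.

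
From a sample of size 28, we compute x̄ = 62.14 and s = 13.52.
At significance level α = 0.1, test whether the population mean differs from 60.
One-sample t-test:
H₀: μ = 60
H₁: μ ≠ 60
df = n - 1 = 27
t = (x̄ - μ₀) / (s/√n) = (62.14 - 60) / (13.52/√28) = 0.838
p-value = 0.4096

Since p-value > α = 0.1, we fail to reject H₀.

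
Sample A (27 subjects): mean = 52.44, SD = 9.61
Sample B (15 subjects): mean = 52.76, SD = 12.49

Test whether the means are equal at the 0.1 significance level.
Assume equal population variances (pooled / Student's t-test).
Student's two-sample t-test (equal variances):
H₀: μ₁ = μ₂
H₁: μ₁ ≠ μ₂
df = n₁ + n₂ - 2 = 40
Pooled variance s_p² = [(n₁-1)s₁² + (n₂-1)s₂²] / (n₁ + n₂ - 2) = [(26)(9.61²) + (14)(12.49²)] / 40 = 114.6289
SE = √(s_p²(1/n₁ + 1/n₂)) = √(114.6289 × (1/27 + 1/15)) = 3.4478
t = (x̄₁ - x̄₂) / SE = (52.44 - 52.76) / 3.4478 = -0.32 / 3.4478 = -0.093
p-value = 0.9265

Since p-value > α = 0.1, we fail to reject H₀.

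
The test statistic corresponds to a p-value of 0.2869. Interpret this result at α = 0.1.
Since p = 0.2869 > α = 0.1, fail to reject H₀.
There is insufficient evidence to reject the null hypothesis; the result is not statistically significant at the 0.1 level.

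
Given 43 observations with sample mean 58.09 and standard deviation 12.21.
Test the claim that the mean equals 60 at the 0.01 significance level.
One-sample t-test:
H₀: μ = 60
H₁: μ ≠ 60
df = n - 1 = 42
t = (x̄ - μ₀) / (s/√n) = (58.09 - 60) / (12.21/√43) = -1.026
p-value = 0.3109

Since p-value > α = 0.01, we fail to reject H₀.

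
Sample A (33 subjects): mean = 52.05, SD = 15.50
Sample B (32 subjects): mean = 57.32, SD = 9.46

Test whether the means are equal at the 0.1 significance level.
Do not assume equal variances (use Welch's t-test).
Welch's two-sample t-test:
H₀: μ₁ = μ₂
H₁: μ₁ ≠ μ₂
s₁²/n₁ = 15.50²/33 = 7.2803,  s₂²/n₂ = 9.46²/32 = 2.7966
SE = √(s₁²/n₁ + s₂²/n₂) = √(7.2803 + 2.7966) = 3.1744
df (Welch-Satterthwaite) = (s₁²/n₁ + s₂²/n₂)² / [(s₁²/n₁)²/(n₁-1) + (s₂²/n₂)²/(n₂-1)] ≈ 53.20
t = (x̄₁ - x̄₂) / SE = (52.05 - 57.32) / 3.1744 = -5.27 / 3.1744 = -1.660
p-value = 0.1028

Since p-value > α = 0.1, we fail to reject H₀.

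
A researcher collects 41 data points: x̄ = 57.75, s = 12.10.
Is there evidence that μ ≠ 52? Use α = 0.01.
One-sample t-test:
H₀: μ = 52
H₁: μ ≠ 52
df = n - 1 = 40
t = (x̄ - μ₀) / (s/√n) = (57.75 - 52) / (12.10/√41) = 3.043
p-value = 0.0041

Since p-value < α = 0.01, we reject H₀.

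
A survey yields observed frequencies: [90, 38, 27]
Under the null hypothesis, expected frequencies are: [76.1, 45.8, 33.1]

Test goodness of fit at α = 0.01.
Chi-square goodness of fit test:
H₀: observed counts match expected distribution
H₁: observed counts differ from expected distribution
df = k - 1 = 2
χ² = Σ(O - E)²/E
   = (90 - 76.1)²/76.1 + (38 - 45.8)²/45.8 + (27 - 33.1)²/33.1
   = 2.539 + 1.328 + 1.124
   = 4.99
p-value = 0.0824

Since p-value > α = 0.01, we fail to reject H₀.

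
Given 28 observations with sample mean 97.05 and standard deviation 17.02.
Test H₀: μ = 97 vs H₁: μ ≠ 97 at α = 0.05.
One-sample t-test:
H₀: μ = 97
H₁: μ ≠ 97
df = n - 1 = 27
t = (x̄ - μ₀) / (s/√n) = (97.05 - 97) / (17.02/√28) = 0.016
p-value = 0.9877

Since p-value > α = 0.05, we fail to reject H₀.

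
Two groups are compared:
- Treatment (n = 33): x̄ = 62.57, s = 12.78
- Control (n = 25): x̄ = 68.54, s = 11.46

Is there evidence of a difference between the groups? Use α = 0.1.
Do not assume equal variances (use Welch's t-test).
Welch's two-sample t-test:
H₀: μ₁ = μ₂
H₁: μ₁ ≠ μ₂
s₁²/n₁ = 12.78²/33 = 4.9493,  s₂²/n₂ = 11.46²/25 = 5.2533
SE = √(s₁²/n₁ + s₂²/n₂) = √(4.9493 + 5.2533) = 3.1942
df (Welch-Satterthwaite) = (s₁²/n₁ + s₂²/n₂)² / [(s₁²/n₁)²/(n₁-1) + (s₂²/n₂)²/(n₂-1)] ≈ 54.35
t = (x̄₁ - x̄₂) / SE = (62.57 - 68.54) / 3.1942 = -5.97 / 3.1942 = -1.869
p-value = 0.0670

Since p-value < α = 0.1, we reject H₀.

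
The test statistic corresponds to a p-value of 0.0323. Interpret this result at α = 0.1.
Since p = 0.0323 < α = 0.1, reject H₀.
There is sufficient evidence to reject the null hypothesis; the result is statistically significant at the 0.1 level.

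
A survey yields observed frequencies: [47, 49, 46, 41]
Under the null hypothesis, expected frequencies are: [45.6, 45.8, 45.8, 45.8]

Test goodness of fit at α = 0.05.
Chi-square goodness of fit test:
H₀: observed counts match expected distribution
H₁: observed counts differ from expected distribution
df = k - 1 = 3
χ² = Σ(O - E)²/E
   = (47 - 45.6)²/45.6 + (49 - 45.8)²/45.8 + (46 - 45.8)²/45.8 + (41 - 45.8)²/45.8
   = 0.043 + 0.224 + 0.001 + 0.503
   = 0.77
p-value = 0.8565

Since p-value > α = 0.05, we fail to reject H₀.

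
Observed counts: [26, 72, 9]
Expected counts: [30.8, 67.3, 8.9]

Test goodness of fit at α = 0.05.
Chi-square goodness of fit test:
H₀: observed counts match expected distribution
H₁: observed counts differ from expected distribution
df = k - 1 = 2
χ² = Σ(O - E)²/E
   = (26 - 30.8)²/30.8 + (72 - 67.3)²/67.3 + (9 - 8.9)²/8.9
   = 0.748 + 0.328 + 0.001
   = 1.08
p-value = 0.5835

Since p-value > α = 0.05, we fail to reject H₀.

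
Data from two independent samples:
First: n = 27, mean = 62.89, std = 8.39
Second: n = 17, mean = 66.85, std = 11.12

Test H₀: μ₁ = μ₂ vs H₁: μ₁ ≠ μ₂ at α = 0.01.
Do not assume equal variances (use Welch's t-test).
Welch's two-sample t-test:
H₀: μ₁ = μ₂
H₁: μ₁ ≠ μ₂
s₁²/n₁ = 8.39²/27 = 2.6071,  s₂²/n₂ = 11.12²/17 = 7.2738
SE = √(s₁²/n₁ + s₂²/n₂) = √(2.6071 + 7.2738) = 3.1434
df (Welch-Satterthwaite) = (s₁²/n₁ + s₂²/n₂)² / [(s₁²/n₁)²/(n₁-1) + (s₂²/n₂)²/(n₂-1)] ≈ 27.36
t = (x̄₁ - x̄₂) / SE = (62.89 - 66.85) / 3.1434 = -3.96 / 3.1434 = -1.260
p-value = 0.2184

Since p-value > α = 0.01, we fail to reject H₀.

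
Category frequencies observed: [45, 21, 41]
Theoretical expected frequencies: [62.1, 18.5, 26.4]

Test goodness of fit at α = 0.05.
Chi-square goodness of fit test:
H₀: observed counts match expected distribution
H₁: observed counts differ from expected distribution
df = k - 1 = 2
χ² = Σ(O - E)²/E
   = (45 - 62.1)²/62.1 + (21 - 18.5)²/18.5 + (41 - 26.4)²/26.4
   = 4.709 + 0.338 + 8.074
   = 13.12
p-value = 0.0014

Since p-value < α = 0.05, we reject H₀.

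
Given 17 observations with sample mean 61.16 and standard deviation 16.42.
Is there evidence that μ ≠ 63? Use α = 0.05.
One-sample t-test:
H₀: μ = 63
H₁: μ ≠ 63
df = n - 1 = 16
t = (x̄ - μ₀) / (s/√n) = (61.16 - 63) / (16.42/√17) = -0.462
p-value = 0.6503

Since p-value > α = 0.05, we fail to reject H₀.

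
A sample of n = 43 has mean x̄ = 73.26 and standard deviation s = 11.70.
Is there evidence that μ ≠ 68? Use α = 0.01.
One-sample t-test:
H₀: μ = 68
H₁: μ ≠ 68
df = n - 1 = 42
t = (x̄ - μ₀) / (s/√n) = (73.26 - 68) / (11.70/√43) = 2.948
p-value = 0.0052

Since p-value < α = 0.01, we reject H₀.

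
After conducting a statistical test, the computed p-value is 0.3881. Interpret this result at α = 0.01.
Since p = 0.3881 > α = 0.01, fail to reject H₀.
There is insufficient evidence to reject the null hypothesis; the result is not statistically significant at the 0.01 level.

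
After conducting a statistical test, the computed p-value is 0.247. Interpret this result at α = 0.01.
Since p = 0.247 > α = 0.01, fail to reject H₀.
There is insufficient evidence to reject the null hypothesis; the result is not statistically significant at the 0.01 level.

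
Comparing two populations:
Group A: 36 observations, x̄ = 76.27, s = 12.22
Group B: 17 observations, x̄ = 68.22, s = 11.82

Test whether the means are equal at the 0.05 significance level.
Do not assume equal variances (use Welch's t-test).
Welch's two-sample t-test:
H₀: μ₁ = μ₂
H₁: μ₁ ≠ μ₂
s₁²/n₁ = 12.22²/36 = 4.1480,  s₂²/n₂ = 11.82²/17 = 8.2184
SE = √(s₁²/n₁ + s₂²/n₂) = √(4.1480 + 8.2184) = 3.5166
df (Welch-Satterthwaite) = (s₁²/n₁ + s₂²/n₂)² / [(s₁²/n₁)²/(n₁-1) + (s₂²/n₂)²/(n₂-1)] ≈ 32.45
t = (x̄₁ - x̄₂) / SE = (76.27 - 68.22) / 3.5166 = 8.05 / 3.5166 = 2.289
p-value = 0.0287

Since p-value < α = 0.05, we reject H₀.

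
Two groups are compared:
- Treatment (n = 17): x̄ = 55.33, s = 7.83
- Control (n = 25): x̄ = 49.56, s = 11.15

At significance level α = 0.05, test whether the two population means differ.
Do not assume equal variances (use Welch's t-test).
Welch's two-sample t-test:
H₀: μ₁ = μ₂
H₁: μ₁ ≠ μ₂
s₁²/n₁ = 7.83²/17 = 3.6064,  s₂²/n₂ = 11.15²/25 = 4.9729
SE = √(s₁²/n₁ + s₂²/n₂) = √(3.6064 + 4.9729) = 2.9290
df (Welch-Satterthwaite) = (s₁²/n₁ + s₂²/n₂)² / [(s₁²/n₁)²/(n₁-1) + (s₂²/n₂)²/(n₂-1)] ≈ 39.93
t = (x̄₁ - x̄₂) / SE = (55.33 - 49.56) / 2.9290 = 5.77 / 2.9290 = 1.970
p-value = 0.0558

Since p-value > α = 0.05, we fail to reject H₀.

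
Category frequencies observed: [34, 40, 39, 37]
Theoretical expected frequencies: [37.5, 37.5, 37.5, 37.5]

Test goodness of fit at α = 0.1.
Chi-square goodness of fit test:
H₀: observed counts match expected distribution
H₁: observed counts differ from expected distribution
df = k - 1 = 3
χ² = Σ(O - E)²/E
   = (34 - 37.5)²/37.5 + (40 - 37.5)²/37.5 + (39 - 37.5)²/37.5 + (37 - 37.5)²/37.5
   = 0.327 + 0.167 + 0.060 + 0.007
   = 0.56
p-value = 0.9055

Since p-value > α = 0.1, we fail to reject H₀.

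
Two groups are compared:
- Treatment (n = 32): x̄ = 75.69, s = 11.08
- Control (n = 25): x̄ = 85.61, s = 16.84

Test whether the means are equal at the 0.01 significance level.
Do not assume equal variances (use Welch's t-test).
Welch's two-sample t-test:
H₀: μ₁ = μ₂
H₁: μ₁ ≠ μ₂
s₁²/n₁ = 11.08²/32 = 3.8365,  s₂²/n₂ = 16.84²/25 = 11.3434
SE = √(s₁²/n₁ + s₂²/n₂) = √(3.8365 + 11.3434) = 3.8961
df (Welch-Satterthwaite) = (s₁²/n₁ + s₂²/n₂)² / [(s₁²/n₁)²/(n₁-1) + (s₂²/n₂)²/(n₂-1)] ≈ 39.48
t = (x̄₁ - x̄₂) / SE = (75.69 - 85.61) / 3.8961 = -9.92 / 3.8961 = -2.546
p-value = 0.0149

Since p-value > α = 0.01, we fail to reject H₀.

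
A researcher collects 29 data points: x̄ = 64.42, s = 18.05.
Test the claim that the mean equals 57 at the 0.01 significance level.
One-sample t-test:
H₀: μ = 57
H₁: μ ≠ 57
df = n - 1 = 28
t = (x̄ - μ₀) / (s/√n) = (64.42 - 57) / (18.05/√29) = 2.214
p-value = 0.0352

Since p-value > α = 0.01, we fail to reject H₀.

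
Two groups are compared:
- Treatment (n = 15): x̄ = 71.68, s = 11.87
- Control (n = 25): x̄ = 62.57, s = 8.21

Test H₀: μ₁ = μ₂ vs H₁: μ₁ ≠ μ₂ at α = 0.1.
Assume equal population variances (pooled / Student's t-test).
Student's two-sample t-test (equal variances):
H₀: μ₁ = μ₂
H₁: μ₁ ≠ μ₂
df = n₁ + n₂ - 2 = 38
Pooled variance s_p² = [(n₁-1)s₁² + (n₂-1)s₂²] / (n₁ + n₂ - 2) = [(14)(11.87²) + (24)(8.21²)] / 38 = 94.4804
SE = √(s_p²(1/n₁ + 1/n₂)) = √(94.4804 × (1/15 + 1/25)) = 3.1746
t = (x̄₁ - x̄₂) / SE = (71.68 - 62.57) / 3.1746 = 9.11 / 3.1746 = 2.870
p-value = 0.0067

Since p-value < α = 0.1, we reject H₀.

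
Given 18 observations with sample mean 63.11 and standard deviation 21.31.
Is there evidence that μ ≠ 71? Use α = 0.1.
One-sample t-test:
H₀: μ = 71
H₁: μ ≠ 71
df = n - 1 = 17
t = (x̄ - μ₀) / (s/√n) = (63.11 - 71) / (21.31/√18) = -1.571
p-value = 0.1346

Since p-value > α = 0.1, we fail to reject H₀.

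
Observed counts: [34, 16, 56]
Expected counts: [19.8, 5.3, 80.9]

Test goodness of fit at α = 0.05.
Chi-square goodness of fit test:
H₀: observed counts match expected distribution
H₁: observed counts differ from expected distribution
df = k - 1 = 2
χ² = Σ(O - E)²/E
   = (34 - 19.8)²/19.8 + (16 - 5.3)²/5.3 + (56 - 80.9)²/80.9
   = 10.184 + 21.602 + 7.664
   = 39.45
p-value < 0.0001

Since p-value < α = 0.05, we reject H₀.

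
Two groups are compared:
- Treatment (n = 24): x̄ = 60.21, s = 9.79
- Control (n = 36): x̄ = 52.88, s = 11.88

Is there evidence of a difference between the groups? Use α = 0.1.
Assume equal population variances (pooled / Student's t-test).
Student's two-sample t-test (equal variances):
H₀: μ₁ = μ₂
H₁: μ₁ ≠ μ₂
df = n₁ + n₂ - 2 = 58
Pooled variance s_p² = [(n₁-1)s₁² + (n₂-1)s₂²] / (n₁ + n₂ - 2) = [(23)(9.79²) + (35)(11.88²)] / 58 = 123.1745
SE = √(s_p²(1/n₁ + 1/n₂)) = √(123.1745 × (1/24 + 1/36)) = 2.9247
t = (x̄₁ - x̄₂) / SE = (60.21 - 52.88) / 2.9247 = 7.33 / 2.9247 = 2.506
p-value = 0.0150

Since p-value < α = 0.1, we reject H₀.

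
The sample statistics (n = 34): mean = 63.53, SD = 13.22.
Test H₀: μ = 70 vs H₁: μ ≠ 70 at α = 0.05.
One-sample t-test:
H₀: μ = 70
H₁: μ ≠ 70
df = n - 1 = 33
t = (x̄ - μ₀) / (s/√n) = (63.53 - 70) / (13.22/√34) = -2.854
p-value = 0.0074

Since p-value < α = 0.05, we reject H₀.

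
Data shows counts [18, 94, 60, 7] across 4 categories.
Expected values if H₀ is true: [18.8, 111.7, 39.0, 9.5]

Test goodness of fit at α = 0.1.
Chi-square goodness of fit test:
H₀: observed counts match expected distribution
H₁: observed counts differ from expected distribution
df = k - 1 = 3
χ² = Σ(O - E)²/E
   = (18 - 18.8)²/18.8 + (94 - 111.7)²/111.7 + (60 - 39.0)²/39.0 + (7 - 9.5)²/9.5
   = 0.034 + 2.805 + 11.308 + 0.658
   = 14.80
p-value = 0.0020

Since p-value < α = 0.1, we reject H₀.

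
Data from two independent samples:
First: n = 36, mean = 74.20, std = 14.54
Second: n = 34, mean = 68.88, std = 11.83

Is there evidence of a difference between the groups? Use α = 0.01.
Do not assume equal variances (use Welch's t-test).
Welch's two-sample t-test:
H₀: μ₁ = μ₂
H₁: μ₁ ≠ μ₂
s₁²/n₁ = 14.54²/36 = 5.8725,  s₂²/n₂ = 11.83²/34 = 4.1161
SE = √(s₁²/n₁ + s₂²/n₂) = √(5.8725 + 4.1161) = 3.1605
df (Welch-Satterthwaite) = (s₁²/n₁ + s₂²/n₂)² / [(s₁²/n₁)²/(n₁-1) + (s₂²/n₂)²/(n₂-1)] ≈ 66.57
t = (x̄₁ - x̄₂) / SE = (74.20 - 68.88) / 3.1605 = 5.32 / 3.1605 = 1.683
p-value = 0.0970

Since p-value > α = 0.01, we fail to reject H₀.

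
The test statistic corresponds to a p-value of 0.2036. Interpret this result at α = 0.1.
Since p = 0.2036 > α = 0.1, fail to reject H₀.
There is insufficient evidence to reject the null hypothesis; the result is not statistically significant at the 0.1 level.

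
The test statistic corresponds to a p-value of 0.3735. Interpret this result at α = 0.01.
Since p = 0.3735 > α = 0.01, fail to reject H₀.
There is insufficient evidence to reject the null hypothesis; the result is not statistically significant at the 0.01 level.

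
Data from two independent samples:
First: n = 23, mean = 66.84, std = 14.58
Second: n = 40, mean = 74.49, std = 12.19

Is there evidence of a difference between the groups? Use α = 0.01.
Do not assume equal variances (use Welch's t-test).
Welch's two-sample t-test:
H₀: μ₁ = μ₂
H₁: μ₁ ≠ μ₂
s₁²/n₁ = 14.58²/23 = 9.2425,  s₂²/n₂ = 12.19²/40 = 3.7149
SE = √(s₁²/n₁ + s₂²/n₂) = √(9.2425 + 3.7149) = 3.5996
df (Welch-Satterthwaite) = (s₁²/n₁ + s₂²/n₂)² / [(s₁²/n₁)²/(n₁-1) + (s₂²/n₂)²/(n₂-1)] ≈ 39.63
t = (x̄₁ - x̄₂) / SE = (66.84 - 74.49) / 3.5996 = -7.65 / 3.5996 = -2.125
p-value = 0.0399

Since p-value > α = 0.01, we fail to reject H₀.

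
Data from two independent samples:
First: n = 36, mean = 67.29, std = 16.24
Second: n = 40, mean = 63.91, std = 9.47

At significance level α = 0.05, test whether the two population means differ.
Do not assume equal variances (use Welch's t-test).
Welch's two-sample t-test:
H₀: μ₁ = μ₂
H₁: μ₁ ≠ μ₂
s₁²/n₁ = 16.24²/36 = 7.3260,  s₂²/n₂ = 9.47²/40 = 2.2420
SE = √(s₁²/n₁ + s₂²/n₂) = √(7.3260 + 2.2420) = 3.0932
df (Welch-Satterthwaite) = (s₁²/n₁ + s₂²/n₂)² / [(s₁²/n₁)²/(n₁-1) + (s₂²/n₂)²/(n₂-1)] ≈ 55.07
t = (x̄₁ - x̄₂) / SE = (67.29 - 63.91) / 3.0932 = 3.38 / 3.0932 = 1.093
p-value = 0.2793

Since p-value > α = 0.05, we fail to reject H₀.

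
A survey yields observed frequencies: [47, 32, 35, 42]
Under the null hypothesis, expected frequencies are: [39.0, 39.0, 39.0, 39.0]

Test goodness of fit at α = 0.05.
Chi-square goodness of fit test:
H₀: observed counts match expected distribution
H₁: observed counts differ from expected distribution
df = k - 1 = 3
χ² = Σ(O - E)²/E
   = (47 - 39.0)²/39.0 + (32 - 39.0)²/39.0 + (35 - 39.0)²/39.0 + (42 - 39.0)²/39.0
   = 1.641 + 1.256 + 0.410 + 0.231
   = 3.54
p-value = 0.3158

Since p-value > α = 0.05, we fail to reject H₀.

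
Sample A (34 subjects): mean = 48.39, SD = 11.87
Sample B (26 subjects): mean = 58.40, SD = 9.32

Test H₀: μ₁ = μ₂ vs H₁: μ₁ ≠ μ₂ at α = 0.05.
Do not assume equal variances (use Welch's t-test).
Welch's two-sample t-test:
H₀: μ₁ = μ₂
H₁: μ₁ ≠ μ₂
s₁²/n₁ = 11.87²/34 = 4.1440,  s₂²/n₂ = 9.32²/26 = 3.3409
SE = √(s₁²/n₁ + s₂²/n₂) = √(4.1440 + 3.3409) = 2.7359
df (Welch-Satterthwaite) = (s₁²/n₁ + s₂²/n₂)² / [(s₁²/n₁)²/(n₁-1) + (s₂²/n₂)²/(n₂-1)] ≈ 57.94
t = (x̄₁ - x̄₂) / SE = (48.39 - 58.40) / 2.7359 = -10.01 / 2.7359 = -3.659
p-value = 0.0005

Since p-value < α = 0.05, we reject H₀.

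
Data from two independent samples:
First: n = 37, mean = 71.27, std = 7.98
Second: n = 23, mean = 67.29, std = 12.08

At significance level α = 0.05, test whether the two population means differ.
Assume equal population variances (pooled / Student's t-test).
Student's two-sample t-test (equal variances):
H₀: μ₁ = μ₂
H₁: μ₁ ≠ μ₂
df = n₁ + n₂ - 2 = 58
Pooled variance s_p² = [(n₁-1)s₁² + (n₂-1)s₂²] / (n₁ + n₂ - 2) = [(36)(7.98²) + (22)(12.08²)] / 58 = 94.8772
SE = √(s_p²(1/n₁ + 1/n₂)) = √(94.8772 × (1/37 + 1/23)) = 2.5864
t = (x̄₁ - x̄₂) / SE = (71.27 - 67.29) / 2.5864 = 3.98 / 2.5864 = 1.539
p-value = 0.1293

Since p-value > α = 0.05, we fail to reject H₀.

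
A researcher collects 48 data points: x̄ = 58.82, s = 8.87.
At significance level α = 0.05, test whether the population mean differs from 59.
One-sample t-test:
H₀: μ = 59
H₁: μ ≠ 59
df = n - 1 = 47
t = (x̄ - μ₀) / (s/√n) = (58.82 - 59) / (8.87/√48) = -0.141
p-value = 0.8888

Since p-value > α = 0.05, we fail to reject H₀.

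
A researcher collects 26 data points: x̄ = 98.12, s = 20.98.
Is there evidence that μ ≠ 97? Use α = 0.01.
One-sample t-test:
H₀: μ = 97
H₁: μ ≠ 97
df = n - 1 = 25
t = (x̄ - μ₀) / (s/√n) = (98.12 - 97) / (20.98/√26) = 0.272
p-value = 0.7877

Since p-value > α = 0.01, we fail to reject H₀.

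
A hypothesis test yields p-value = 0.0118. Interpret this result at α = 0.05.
Since p = 0.0118 < α = 0.05, reject H₀.
There is sufficient evidence to reject the null hypothesis; the result is statistically significant at the 0.05 level.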